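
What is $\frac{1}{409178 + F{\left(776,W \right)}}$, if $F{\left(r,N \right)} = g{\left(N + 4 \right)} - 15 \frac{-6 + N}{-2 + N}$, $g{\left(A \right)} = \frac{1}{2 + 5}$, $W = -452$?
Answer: $\frac{1589}{650160024} \approx 2.444 \cdot 10^{-6}$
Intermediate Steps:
$g{\left(A \right)} = \frac{1}{7}$
$F{\left(r,N \right)} = \frac{1}{7} - \frac{15 \left(-6 + N\right)}{-2 + N}$ ($F{\left(r,N \right)} = \frac{1}{7} - 15 \frac{-6 + N}{-2 + N} = \frac{1}{7} - \frac{15 \left(-6 + N\right)}{-2 + N}$)
$\frac{1}{409178 + F{\left(776,W \right)}} = \frac{1}{409178 + \frac{4 \left(157 - -11752\right)}{7 \left(-2 - 452\right)}} = \frac{1}{409178 + \frac{4 \left(157 + 11752\right)}{7 \left(-454\right)}} = \frac{1}{409178 + \frac{4}{7} \left(- \frac{1}{454}\right) 11909} = \frac{1}{409178 - \frac{23818}{1589}} = \frac{1}{\frac{650160024}{1589}} = \frac{1589}{650160024}$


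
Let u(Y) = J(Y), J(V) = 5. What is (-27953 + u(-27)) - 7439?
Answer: -35387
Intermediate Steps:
u(Y) = 5
(-27953 + u(-27)) - 7439 = (-27953 + 5) - 7439 = -27948 - 7439 = -35387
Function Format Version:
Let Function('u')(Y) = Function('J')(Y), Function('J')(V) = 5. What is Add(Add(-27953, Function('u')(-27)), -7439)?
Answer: -35387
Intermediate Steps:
Function('u')(Y) = 5
Add(Add(-27953, Function('u')(-27)), -7439) = Add(Add(-27953, 5), -7439) = Add(-27948, -7439) = -35387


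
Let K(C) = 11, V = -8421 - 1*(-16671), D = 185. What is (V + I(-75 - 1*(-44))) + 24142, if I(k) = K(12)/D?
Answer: 5992531/185 ≈ 32392.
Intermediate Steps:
V = 8250 (V = -8421 + 16671 = 8250)
I(k) = 11/185
(V + I(-75 - 1*(-44))) + 24142 = (8250 + 11/185) + 24142 = 1526261/185 + 24142 = 5992531/185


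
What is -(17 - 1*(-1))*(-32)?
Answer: 576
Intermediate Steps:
-(17 - 1*(-1))*(-32) = -(17 + 1)*(-32) = -1*18*(-32) = -18*(-32) = 576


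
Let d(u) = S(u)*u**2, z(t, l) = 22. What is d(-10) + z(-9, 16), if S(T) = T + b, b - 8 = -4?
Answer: -578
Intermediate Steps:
b = 4 (b = 8 - 4 = 4)
S(T) = 4 + T (S(T) = T + 4 = 4 + T)
d(u) = u**2*(4 + u) (d(u) = (4 + u)*u**2 = u**2*(4 + u))
d(-10) + z(-9, 16) = (-10)**2*(4 - 10) + 22 = 100*(-6) + 22 = -600 + 22 = -578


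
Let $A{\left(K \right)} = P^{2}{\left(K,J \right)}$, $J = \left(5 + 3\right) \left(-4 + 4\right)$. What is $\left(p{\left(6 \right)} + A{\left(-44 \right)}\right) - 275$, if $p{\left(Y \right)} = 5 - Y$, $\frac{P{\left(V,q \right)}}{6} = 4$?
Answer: $300$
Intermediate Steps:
$J = 0$ ($J = 8 \cdot 0 = 0$)
$P{\left(V,q \right)} = 24$ ($P{\left(V,q \right)} = 6 \cdot 4 = 24$)
$A{\left(K \right)} = 576$ ($A{\left(K \right)} = 24^{2} = 576$)
$\left(p{\left(6 \right)} + A{\left(-44 \right)}\right) - 275 = \left(\left(5 - 6\right) + 576\right) - 275 = \left(-1 + 576\right) - 275 = 575 - 275 = 300$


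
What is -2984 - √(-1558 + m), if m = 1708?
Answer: -2984 - 5*√6 ≈ -2996.2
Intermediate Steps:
-2984 - √(-1558 + m) = -2984 - √(-1558 + 1708) = -2984 - √150 = -2984 - 5*√6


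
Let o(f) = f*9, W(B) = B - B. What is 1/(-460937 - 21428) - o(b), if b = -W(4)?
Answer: -1/482365 ≈ -2.0731e-6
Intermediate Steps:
W(B) = 0
b = 0 (b = -1*0 = 0)
o(f) = 9*f
1/(-460937 - 21428) - o(b) = 1/(-460937 - 21428) - 9*0 = 1/(-482365) - 1*0 = -1/482365 + 0 = -1/482365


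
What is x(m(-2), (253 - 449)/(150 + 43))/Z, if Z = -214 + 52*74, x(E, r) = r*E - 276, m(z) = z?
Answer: -26438/350681 ≈ -0.075390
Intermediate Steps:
x(E, r) = -276 + E*r (x(E, r) = E*r - 276 = -276 + E*r)
Z = 3634 (Z = -214 + 3848 = 3634)
x(m(-2), (253 - 449)/(150 + 43))/Z = (-276 - 2*(253 - 449)/(150 + 43))/3634 = (-276 - (-392)/193)*(1/3634) = (-276 - 2*(-196/193))*(1/3634) = (-276 + 392/193)*(1/3634) = -52876/193*1/3634 = -26438/350681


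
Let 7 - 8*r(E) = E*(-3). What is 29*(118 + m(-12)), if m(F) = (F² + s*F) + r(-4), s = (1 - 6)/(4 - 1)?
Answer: 65279/8 ≈ 8159.9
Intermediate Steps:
s = -5/3 ≈ -1.6667
r(E) = 7/8 + 3*E/8 (r(E) = 7/8 - E*(-3)/8 = 7/8 - (-3)*E/8 = 7/8 + 3*E/8)
m(F) = -5/8 + F² - 5*F/3 (m(F) = (F² - 5*F/3) + (7/8 + (3/8)*(-4)) = (F² - 5*F/3) + (7/8 - 3/2) = (F² - 5*F/3) - 5/8 = -5/8 + F² - 5*F/3)
29*(118 + m(-12)) = 29*(118 + (-5/8 + (-12)² - 5/3*(-12))) = 29*(118 + (-5/8 + 144 + 20)) = 29*(118 + 1307/8) = 29*(2251/8) = 65279/8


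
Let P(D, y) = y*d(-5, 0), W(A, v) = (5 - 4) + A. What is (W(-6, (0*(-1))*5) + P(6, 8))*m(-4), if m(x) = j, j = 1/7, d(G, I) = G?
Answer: -45/7 ≈ -6.4286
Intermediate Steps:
j = 1/7 ≈ 0.14286
W(A, v) = 1 + A
m(x) = 1/7
P(D, y) = -5*y (P(D, y) = y*(-5) = -5*y)
(W(-6, (0*(-1))*5) + P(6, 8))*m(-4) = ((1 - 6) - 5*8)*(1/7) = (-5 - 40)*(1/7) = -45*1/7 = -45/7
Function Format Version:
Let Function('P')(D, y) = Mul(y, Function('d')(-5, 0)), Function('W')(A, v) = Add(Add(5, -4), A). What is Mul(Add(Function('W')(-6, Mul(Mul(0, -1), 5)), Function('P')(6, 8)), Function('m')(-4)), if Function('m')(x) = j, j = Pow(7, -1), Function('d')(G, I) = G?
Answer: Rational(-45, 7) ≈ -6.4286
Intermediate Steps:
j = Rational(1, 7) ≈ 0.14286
Function('W')(A, v) = Add(1, A)
Function('m')(x) = Rational(1, 7)
Function('P')(D, y) = Mul(-5, y) (Function('P')(D, y) = Mul(y, -5) = Mul(-5, y))
Mul(Add(Function('W')(-6, Mul(Mul(0, -1), 5)), Function('P')(6, 8)), Function('m')(-4)) = Mul(Add(Add(1, -6), Mul(-5, 8)), Rational(1, 7)) = Mul(Add(-5, -40), Rational(1, 7)) = Mul(-45, Rational(1, 7)) = Rational(-45, 7)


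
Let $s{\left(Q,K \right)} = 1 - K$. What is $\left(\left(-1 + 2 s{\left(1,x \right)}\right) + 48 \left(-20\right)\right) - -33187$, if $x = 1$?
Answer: $32226$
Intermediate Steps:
$\left(\left(-1 + 2 s{\left(1,x \right)}\right) + 48 \left(-20\right)\right) - -33187 = \left(\left(-1 + 2 \left(1 - 1\right)\right) + 48 \left(-20\right)\right) - -33187 = \left(\left(-1 + 2 \left(1 - 1\right)\right) - 960\right) + 33187 = \left(\left(-1 + 2 \cdot 0\right) - 960\right) + 33187 = \left(\left(-1 + 0\right) - 960\right) + 33187 = \left(-1 - 960\right) + 33187 = -961 + 33187 = 32226$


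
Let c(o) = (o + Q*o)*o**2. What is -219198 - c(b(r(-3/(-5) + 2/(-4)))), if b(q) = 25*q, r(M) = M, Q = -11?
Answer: -876167/4 ≈ -2.1904e+5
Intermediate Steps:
c(o) = -10*o**3 (c(o) = (o - 11*o)*o**2 = (-10*o)*o**2 = -10*o**3)
-219198 - c(b(r(-3/(-5) + 2/(-4)))) = -219198 - (-10)*(25*(-3/(-5) + 2/(-4)))**3 = -219198 - (-10)*(25*(-3*(-1/5) + 2*(-1/4)))**3 = -219198 - (-10)*(25*(3/5 - 1/2))**3 = -219198 - (-10)*(25*(1/10))**3 = -219198 - (-10)*(5/2)**3 = -219198 - (-10)*125/8 = -219198 - 1*(-625/4) = -219198 + 625/4 = -876167/4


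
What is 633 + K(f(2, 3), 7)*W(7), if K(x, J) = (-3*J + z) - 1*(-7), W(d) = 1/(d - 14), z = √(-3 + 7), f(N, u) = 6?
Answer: 4443/7 ≈ 634.71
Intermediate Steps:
z = 2 (z = √4 = 2)
W(d) = 1/(-14 + d)
K(x, J) = 9 - 3*J (K(x, J) = (-3*J + 2) - 1*(-7) = (2 - 3*J) + 7 = 9 - 3*J)
633 + K(f(2, 3), 7)*W(7) = 633 + (9 - 3*7)/(-14 + 7) = 633 + (9 - 21)/(-7) = 633 - 12*(-⅐) = 633 + 12/7 = 4443/7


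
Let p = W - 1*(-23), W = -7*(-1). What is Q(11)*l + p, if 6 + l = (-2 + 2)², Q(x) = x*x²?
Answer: -7956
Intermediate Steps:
W = 7
p = 30 (p = 7 - 1*(-23) = 7 + 23 = 30)
Q(x) = x³
l = -6 (l = -6 + (-2 + 2)² = -6 + 0² = -6 + 0 = -6)
Q(11)*l + p = 11³*(-6) + 30 = 1331*(-6) + 30 = -7986 + 30 = -7956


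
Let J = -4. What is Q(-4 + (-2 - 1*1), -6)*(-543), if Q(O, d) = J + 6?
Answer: -1086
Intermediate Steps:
Q(O, d) = 2 (Q(O, d) = -4 + 6 = 2)
Q(-4 + (-2 - 1*1), -6)*(-543) = 2*(-543) = -1086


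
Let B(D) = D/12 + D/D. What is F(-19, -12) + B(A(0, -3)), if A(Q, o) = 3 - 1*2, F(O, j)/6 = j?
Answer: -851/12 ≈ -70.917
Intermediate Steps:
F(O, j) = 6*j
A(Q, o) = 1 (A(Q, o) = 3 - 2 = 1)
B(D) = 1 + D/12 (B(D) = D*(1/12) + 1 = D/12 + 1 = 1 + D/12)
F(-19, -12) + B(A(0, -3)) = 6*(-12) + (1 + (1/12)*1) = -72 + (1 + 1/12) = -72 + 13/12 = -851/12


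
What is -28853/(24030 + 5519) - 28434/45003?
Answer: -101841325/63323507 ≈ -1.6083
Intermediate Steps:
-28853/(24030 + 5519) - 28434/45003 = -28853/29549 - 28434*1/45003 = -28853*1/29549 - 1354/2143 = -28853/29549 - 1354/2143 = -101841325/63323507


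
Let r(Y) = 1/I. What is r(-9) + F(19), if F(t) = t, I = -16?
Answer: 303/16 ≈ 18.938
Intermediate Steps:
r(Y) = -1/16 (r(Y) = 1/(-16) = -1/16)
r(-9) + F(19) = -1/16 + 19 = 303/16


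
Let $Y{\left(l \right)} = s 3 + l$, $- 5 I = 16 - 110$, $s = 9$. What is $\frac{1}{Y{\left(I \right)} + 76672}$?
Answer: $\frac{5}{383589} \approx 1.3035 \cdot 10^{-5}$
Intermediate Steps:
$I = \frac{94}{5}$ ($I = - \frac{16 - 110}{5} = \left(- \frac{1}{5}\right) \left(-94\right) = \frac{94}{5} \approx 18.8$)
$Y{\left(l \right)} = 27 + l$ ($Y{\left(l \right)} = 9 \cdot 3 + l = 27 + l$)
$\frac{1}{Y{\left(I \right)} + 76672} = \frac{1}{\left(27 + \frac{94}{5}\right) + 76672} = \frac{1}{\frac{229}{5} + 76672} = \frac{1}{\frac{383589}{5}} = \frac{5}{383589}$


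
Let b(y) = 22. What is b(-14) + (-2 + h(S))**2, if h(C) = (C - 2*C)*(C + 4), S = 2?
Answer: 218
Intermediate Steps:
h(C) = -C*(4 + C) (h(C) = (-C)*(4 + C) = -C*(4 + C))
b(-14) + (-2 + h(S))**2 = 22 + (-2 - 1*2*(4 + 2))**2 = 22 + (-2 - 1*2*6)**2 = 22 + (-2 - 12)**2 = 22 + (-14)**2 = 22 + 196 = 218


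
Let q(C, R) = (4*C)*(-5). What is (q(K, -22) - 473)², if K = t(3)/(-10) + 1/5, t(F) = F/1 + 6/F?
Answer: 218089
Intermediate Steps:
t(F) = F + 6/F (t(F) = F*1 + 6/F = F + 6/F)
K = -3/10 (K = (3 + 6/3)/(-10) + 1/5 = (3 + 6*(⅓))*(-⅒) + 1*(⅕) = (3 + 2)*(-⅒) + ⅕ = 5*(-⅒) + ⅕ = -½ + ⅕ = -3/10 ≈ -0.30000)
q(C, R) = -20*C
(q(K, -22) - 473)² = (-20*(-3/10) - 473)² = (6 - 473)² = (-467)² = 218089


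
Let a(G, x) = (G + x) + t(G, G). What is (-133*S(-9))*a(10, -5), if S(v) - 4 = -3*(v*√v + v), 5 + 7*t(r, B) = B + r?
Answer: -29450 - 76950*I ≈ -29450.0 - 76950.0*I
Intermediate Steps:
t(r, B) = -5/7 + B/7 + r/7 (t(r, B) = -5/7 + (B + r)/7 = -5/7 + (B/7 + r/7) = -5/7 + B/7 + r/7)
a(G, x) = -5/7 + x + 9*G/7 (a(G, x) = (G + x) + (-5/7 + G/7 + G/7) = (G + x) + (-5/7 + 2*G/7) = -5/7 + x + 9*G/7)
S(v) = 4 - 3*v - 3*v^(3/2) (S(v) = 4 - 3*(v*√v + v) = 4 - 3*(v^(3/2) + v) = 4 - 3*(v + v^(3/2)) = 4 + (-3*v - 3*v^(3/2)) = 4 - 3*v - 3*v^(3/2))
(-133*S(-9))*a(10, -5) = (-133*(4 - 3*(-9) - (-81)*I))*(-5/7 - 5 + (9/7)*10) = (-133*(4 + 27 - (-81)*I))*(-5/7 - 5 + 90/7) = -133*(4 + 27 + 81*I)*(50/7) = -133*(31 + 81*I)*(50/7) = (-4123 - 10773*I)*(50/7) = -29450 - 76950*I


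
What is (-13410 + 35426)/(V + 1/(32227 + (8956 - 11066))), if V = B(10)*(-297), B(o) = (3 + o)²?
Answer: -165763968/377915645 ≈ -0.43863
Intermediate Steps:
V = -50193 (V = (3 + 10)²*(-297) = 13²*(-297) = 169*(-297) = -50193)
(-13410 + 35426)/(V + 1/(32227 + (8956 - 11066))) = (-13410 + 35426)/(-50193 + 1/(32227 + (8956 - 11066))) = 22016/(-50193 + 1/(32227 - 2110)) = 22016/(-50193 + 1/30117) = 22016/(-1511662580/30117) = 22016*(-30117/1511662580) = -165763968/377915645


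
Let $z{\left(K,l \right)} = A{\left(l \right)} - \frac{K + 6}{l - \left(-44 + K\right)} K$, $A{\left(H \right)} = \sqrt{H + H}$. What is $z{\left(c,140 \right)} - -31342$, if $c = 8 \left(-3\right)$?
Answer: $\frac{407419}{13} + 2 \sqrt{70} \approx 31357.0$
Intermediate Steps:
$c = -24$
$A{\left(H \right)} = \sqrt{2} \sqrt{H}$ ($A{\left(H \right)} = \sqrt{2 H} = \sqrt{2} \sqrt{H}$)
$z{\left(K,l \right)} = \sqrt{2} \sqrt{l} - \frac{K \left(6 + K\right)}{44 + l - K}$ ($z{\left(K,l \right)} = \sqrt{2} \sqrt{l} - \frac{K + 6}{l - \left(-44 + K\right)} K = \sqrt{2} \sqrt{l} - \frac{6 + K}{44 + l - K} K = \sqrt{2} \sqrt{l} - \frac{K \left(6 + K\right)}{44 + l - K}$)
$z{\left(c,140 \right)} - -31342 = \frac{- \left(-24\right)^{2} - -144 + \sqrt{2} \cdot 140^{\frac{3}{2}} + 44 \sqrt{2} \sqrt{140} - - 24 \sqrt{2} \sqrt{140}}{44 + 140 - -24} - -31342 = \frac{\left(-1\right) 576 + 144 + \sqrt{2} \cdot 280 \sqrt{35} + 44 \sqrt{2} \cdot 2 \sqrt{35} - - 24 \sqrt{2} \cdot 2 \sqrt{35}}{44 + 140 + 24} + 31342 = \frac{-576 + 144 + 280 \sqrt{70} + 88 \sqrt{70} + 48 \sqrt{70}}{208} + 31342 = \frac{-432 + 416 \sqrt{70}}{208} + 31342 = \left(- \frac{27}{13} + 2 \sqrt{70}\right) + 31342 = \frac{407419}{13} + 2 \sqrt{70}$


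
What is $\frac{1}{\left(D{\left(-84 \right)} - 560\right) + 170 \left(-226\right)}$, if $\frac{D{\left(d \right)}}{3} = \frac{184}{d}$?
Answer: $- \frac{7}{272906} \approx -2.565 \cdot 10^{-5}$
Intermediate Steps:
$D{\left(d \right)} = \frac{552}{d}$ ($D{\left(d \right)} = 3 \frac{184}{d} = \frac{552}{d}$)
$\frac{1}{\left(D{\left(-84 \right)} - 560\right) + 170 \left(-226\right)} = \frac{1}{\left(\frac{552}{-84} - 560\right) + 170 \left(-226\right)} = \frac{1}{\left(552 \left(- \frac{1}{84}\right) - 560\right) - 38420} = \frac{1}{\left(- \frac{46}{7} - 560\right) - 38420} = \frac{1}{- \frac{3966}{7} - 38420} = \frac{1}{- \frac{272906}{7}} = - \frac{7}{272906}$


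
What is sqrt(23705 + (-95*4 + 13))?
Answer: sqrt(23338) ≈ 152.77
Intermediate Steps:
sqrt(23705 + (-95*4 + 13)) = sqrt(23705 + (-380 + 13)) = sqrt(23705 - 367) = sqrt(23338)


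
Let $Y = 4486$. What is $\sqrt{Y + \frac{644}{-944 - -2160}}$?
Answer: $\frac{3 \sqrt{2879355}}{76} \approx 66.982$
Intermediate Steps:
$\sqrt{Y + \frac{644}{-944 - -2160}} = \sqrt{4486 + \frac{644}{-944 - -2160}} = \sqrt{4486 + \frac{644}{-944 + 2160}} = \sqrt{4486 + \frac{644}{1216}} = \sqrt{4486 + 644 \cdot \frac{1}{1216}} = \sqrt{4486 + \frac{161}{304}} = \sqrt{\frac{1363905}{304}} = \frac{3 \sqrt{2879355}}{76}$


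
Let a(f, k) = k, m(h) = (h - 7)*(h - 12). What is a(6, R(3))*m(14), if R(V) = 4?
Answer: 56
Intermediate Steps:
m(h) = (-12 + h)*(-7 + h) (m(h) = (-7 + h)*(-12 + h) = (-12 + h)*(-7 + h))
a(6, R(3))*m(14) = 4*(84 + 14**2 - 19*14) = 4*(84 + 196 - 266) = 4*14 = 56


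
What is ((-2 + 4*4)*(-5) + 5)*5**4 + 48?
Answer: -40577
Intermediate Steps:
((-2 + 4*4)*(-5) + 5)*5**4 + 48 = ((-2 + 16)*(-5) + 5)*625 + 48 = (14*(-5) + 5)*625 + 48 = (-70 + 5)*625 + 48 = -65*625 + 48 = -40625 + 48 = -40577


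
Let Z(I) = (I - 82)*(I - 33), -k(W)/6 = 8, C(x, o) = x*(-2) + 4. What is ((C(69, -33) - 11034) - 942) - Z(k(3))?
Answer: -22640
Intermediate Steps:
C(x, o) = 4 - 2*x (C(x, o) = -2*x + 4 = 4 - 2*x)
k(W) = -48 (k(W) = -6*8 = -48)
Z(I) = (-82 + I)*(-33 + I)
((C(69, -33) - 11034) - 942) - Z(k(3)) = (((4 - 2*69) - 11034) - 942) - (2706 + (-48)² - 115*(-48)) = (((4 - 138) - 11034) - 942) - (2706 + 2304 + 5520) = ((-134 - 11034) - 942) - 1*10530 = (-11168 - 942) - 10530 = -12110 - 10530 = -22640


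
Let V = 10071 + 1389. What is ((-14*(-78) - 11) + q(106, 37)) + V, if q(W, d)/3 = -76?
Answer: 12313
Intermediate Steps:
q(W, d) = -228 (q(W, d) = 3*(-76) = -228)
V = 11460
((-14*(-78) - 11) + q(106, 37)) + V = ((-14*(-78) - 11) - 228) + 11460 = ((1092 - 11) - 228) + 11460 = (1081 - 228) + 11460 = 853 + 11460 = 12313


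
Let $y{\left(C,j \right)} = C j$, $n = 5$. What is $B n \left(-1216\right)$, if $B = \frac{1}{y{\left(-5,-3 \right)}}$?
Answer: $- \frac{1216}{3} \approx -405.33$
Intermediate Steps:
$B = \frac{1}{15}$ ($B = \frac{1}{\left(-5\right) \left(-3\right)} = \frac{1}{15} \approx 0.066667$)
$B n \left(-1216\right) = \frac{1}{15} \cdot 5 \left(-1216\right) = \frac{1}{3} \left(-1216\right) = - \frac{1216}{3}$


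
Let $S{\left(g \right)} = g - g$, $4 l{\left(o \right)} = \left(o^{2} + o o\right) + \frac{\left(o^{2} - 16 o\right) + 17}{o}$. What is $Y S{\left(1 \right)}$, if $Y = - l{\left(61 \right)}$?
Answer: $0$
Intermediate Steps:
$l{\left(o \right)} = \frac{o^{2}}{2} + \frac{17 + o^{2} - 16 o}{4 o}$ ($l{\left(o \right)} = \frac{\left(o^{2} + o o\right) + \frac{\left(o^{2} - 16 o\right) + 17}{o}}{4} = \frac{\left(o^{2} + o^{2}\right) + \frac{17 + o^{2} - 16 o}{o}}{4} = \frac{2 o^{2} + \frac{17 + o^{2} - 16 o}{o}}{4} = \frac{o^{2}}{2} + \frac{17 + o^{2} - 16 o}{4 o}$)
$S{\left(g \right)} = 0$
$Y = - \frac{114181}{61}$ ($Y = - \frac{17 + 61 \left(-16 + 61 + 2 \cdot 61^{2}\right)}{4 \cdot 61} = - \frac{17 + 61 \left(-16 + 61 + 2 \cdot 3721\right)}{4 \cdot 61} = - \frac{17 + 61 \left(-16 + 61 + 7442\right)}{4 \cdot 61} = - \frac{17 + 61 \cdot 7487}{4 \cdot 61} = - \frac{17 + 456707}{4 \cdot 61} = - \frac{456724}{4 \cdot 61} = \left(-1\right) \frac{114181}{61} = - \frac{114181}{61} \approx -1871.8$)
$Y S{\left(1 \right)} = \left(- \frac{114181}{61}\right) 0 = 0$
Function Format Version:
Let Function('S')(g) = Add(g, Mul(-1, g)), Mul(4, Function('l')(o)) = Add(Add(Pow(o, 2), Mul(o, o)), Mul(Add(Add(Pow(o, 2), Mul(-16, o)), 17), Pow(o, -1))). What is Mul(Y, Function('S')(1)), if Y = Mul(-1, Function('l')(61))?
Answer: 0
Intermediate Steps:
Function('l')(o) = Add(Mul(Rational(1, 2), Pow(o, 2)), Mul(Rational(1, 4), Pow(o, -1), Add(17, Pow(o, 2), Mul(-16, o)))) (Function('l')(o) = Mul(Rational(1, 4), Add(Add(Pow(o, 2), Mul(o, o)), Mul(Add(Add(Pow(o, 2), Mul(-16, o)), 17), Pow(o, -1)))) = Mul(Rational(1, 4), Add(Add(Pow(o, 2), Pow(o, 2)), Mul(Add(17, Pow(o, 2), Mul(-16, o)), Pow(o, -1)))) = Mul(Rational(1, 4), Add(Mul(2, Pow(o, 2)), Mul(Pow(o, -1), Add(17, Pow(o, 2), Mul(-16, o))))) = Add(Mul(Rational(1, 2), Pow(o, 2)), Mul(Rational(1, 4), Pow(o, -1), Add(17, Pow(o, 2), Mul(-16, o)))))
Function('S')(g) = 0
Y = Rational(-114181, 61) (Y = Mul(-1, Mul(Rational(1, 4), Pow(61, -1), Add(17, Mul(61, Add(-16, 61, Mul(2, Pow(61, 2))))))) = Mul(-1, Mul(Rational(1, 4), Rational(1, 61), Add(17, Mul(61, Add(-16, 61, Mul(2, 3721)))))) = Mul(-1, Mul(Rational(1, 4), Rational(1, 61), Add(17, Mul(61, Add(-16, 61, 7442))))) = Mul(-1, Mul(Rational(1, 4), Rational(1, 61), Add(17, Mul(61, 7487)))) = Mul(-1, Mul(Rational(1, 4), Rational(1, 61), Add(17, 456707))) = Mul(-1, Mul(Rational(1, 4), Rational(1, 61), 456724)) = Mul(-1, Rational(114181, 61)) = Rational(-114181, 61) ≈ -1871.8)
Mul(Y, Function('S')(1)) = Mul(Rational(-114181, 61), 0) = 0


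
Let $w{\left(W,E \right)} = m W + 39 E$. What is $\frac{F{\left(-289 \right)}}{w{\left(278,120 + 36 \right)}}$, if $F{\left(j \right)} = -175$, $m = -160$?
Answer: $\frac{175}{38396} \approx 0.0045578$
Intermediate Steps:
$w{\left(W,E \right)} = - 160 W + 39 E$
$\frac{F{\left(-289 \right)}}{w{\left(278,120 + 36 \right)}} = - \frac{175}{\left(-160\right) 278 + 39 \left(120 + 36\right)} = - \frac{175}{-44480 + 39 \cdot 156} = - \frac{175}{-44480 + 6084} = - \frac{175}{-38396} = \left(-175\right) \left(- \frac{1}{38396}\right) = \frac{175}{38396}$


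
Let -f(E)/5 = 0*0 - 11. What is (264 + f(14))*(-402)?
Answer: -128238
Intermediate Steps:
f(E) = 55 (f(E) = -5*(0*0 - 11) = -5*(0 - 11) = -5*(-11) = 55)
(264 + f(14))*(-402) = (264 + 55)*(-402) = 319*(-402) = -128238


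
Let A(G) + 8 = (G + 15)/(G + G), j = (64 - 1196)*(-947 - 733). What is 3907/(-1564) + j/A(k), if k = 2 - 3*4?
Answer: -3965846497/17204 ≈ -2.3052e+5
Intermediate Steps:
k = -10 (k = 2 - 12 = -10)
j = 1901760 (j = -1132*(-1680) = 1901760)
A(G) = -8 + (15 + G)/(2*G) (A(G) = -8 + (G + 15)/(G + G) = -8 + (15 + G)/((2*G)) = -8 + (15 + G)*(1/(2*G)) = -8 + (15 + G)/(2*G))
3907/(-1564) + j/A(k) = 3907/(-1564) + 1901760/(((15/2)*(1 - 1*(-10))/(-10))) = 3907*(-1/1564) + 1901760/(((15/2)*(-⅒)*(1 + 10))) = -3907/1564 + 1901760/(((15/2)*(-⅒)*11)) = -3907/1564 + 1901760/(-33/4) = -3907/1564 + 1901760*(-4/33) = -3907/1564 - 2535680/11 = -3965846497/17204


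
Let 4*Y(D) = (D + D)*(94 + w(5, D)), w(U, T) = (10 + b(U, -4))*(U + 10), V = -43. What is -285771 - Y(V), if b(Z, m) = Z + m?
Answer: -560405/2 ≈ -2.8020e+5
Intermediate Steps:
w(U, T) = (6 + U)*(10 + U) (w(U, T) = (10 + (U - 4))*(U + 10) = (10 + (-4 + U))*(10 + U) = (6 + U)*(10 + U))
Y(D) = 259*D/2 (Y(D) = ((D + D)*(94 + (60 + 5² + 16*5)))/4 = ((2*D)*(94 + (60 + 25 + 80)))/4 = ((2*D)*(94 + 165))/4 = ((2*D)*259)/4 = (518*D)/4 = 259*D/2)
-285771 - Y(V) = -285771 - 259*(-43)/2 = -285771 - 1*(-11137/2) = -285771 + 11137/2 = -560405/2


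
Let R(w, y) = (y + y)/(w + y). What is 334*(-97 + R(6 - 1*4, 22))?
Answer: -95357/3 ≈ -31786.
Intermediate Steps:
R(w, y) = 2*y/(w + y) (R(w, y) = (2*y)/(w + y) = 2*y/(w + y))
334*(-97 + R(6 - 1*4, 22)) = 334*(-97 + 2*22/((6 - 1*4) + 22)) = 334*(-97 + 2*22/((6 - 4) + 22)) = 334*(-97 + 2*22/(2 + 22)) = 334*(-97 + 2*22/24) = 334*(-97 + 2*22*(1/24)) = 334*(-97 + 11/6) = 334*(-571/6) = -95357/3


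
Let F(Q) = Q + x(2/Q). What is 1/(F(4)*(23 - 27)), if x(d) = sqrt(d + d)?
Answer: -1/20 ≈ -0.050000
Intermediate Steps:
x(d) = sqrt(2)*sqrt(d) (x(d) = sqrt(2*d) = sqrt(2)*sqrt(d))
F(Q) = Q + 2*sqrt(1/Q) (F(Q) = Q + sqrt(2)*sqrt(2/Q) = Q + sqrt(2)*(sqrt(2)*sqrt(1/Q)) = Q + 2*sqrt(1/Q))
1/(F(4)*(23 - 27)) = 1/((4 + 2*sqrt(1/4))*(23 - 27)) = 1/((4 + 2*sqrt(1/4))*(-4)) = 1/((4 + 2*(1/2))*(-4)) = 1/((4 + 1)*(-4)) = 1/(5*(-4)) = 1/(-20) = -1/20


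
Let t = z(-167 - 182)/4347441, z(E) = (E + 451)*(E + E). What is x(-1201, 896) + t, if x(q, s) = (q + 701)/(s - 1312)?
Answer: 178675247/150711288 ≈ 1.1855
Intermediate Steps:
z(E) = 2*E*(451 + E) (z(E) = (451 + E)*(2*E) = 2*E*(451 + E))
x(q, s) = (701 + q)/(-1312 + s)
t = -23732/1449147 (t = (2*(-167 - 182)*(451 + (-167 - 182)))/4347441 = (2*(-349)*(451 - 349))*(1/4347441) = (2*(-349)*102)*(1/4347441) = -71196*1/4347441 = -23732/1449147 ≈ -0.016377)
x(-1201, 896) + t = (701 - 1201)/(-1312 + 896) - 23732/1449147 = -500/(-416) - 23732/1449147 = -1/416*(-500) - 23732/1449147 = 125/104 - 23732/1449147 = 178675247/150711288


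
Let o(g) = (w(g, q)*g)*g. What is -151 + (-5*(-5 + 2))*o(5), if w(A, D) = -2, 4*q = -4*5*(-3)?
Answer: -901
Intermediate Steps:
q = 15 (q = (-4*5*(-3))/4 = (-20*(-3))/4 = (1/4)*60 = 15)
o(g) = -2*g**2 (o(g) = (-2*g)*g = -2*g**2)
-151 + (-5*(-5 + 2))*o(5) = -151 + (-5*(-5 + 2))*(-2*5**2) = -151 + (-5*(-3))*(-2*25) = -151 + 15*(-50) = -151 - 750 = -901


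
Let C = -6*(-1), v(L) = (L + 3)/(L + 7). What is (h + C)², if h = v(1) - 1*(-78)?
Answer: 28561/4 ≈ 7140.3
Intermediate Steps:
v(L) = (3 + L)/(7 + L)
h = 157/2 (h = (3 + 1)/(7 + 1) - 1*(-78) = 4/8 + 78 = (⅛)*4 + 78 = ½ + 78 = 157/2 ≈ 78.500)
C = 6
(h + C)² = (157/2 + 6)² = (169/2)² = 28561/4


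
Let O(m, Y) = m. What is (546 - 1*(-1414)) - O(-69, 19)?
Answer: 2029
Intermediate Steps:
(546 - 1*(-1414)) - O(-69, 19) = (546 - 1*(-1414)) - 1*(-69) = (546 + 1414) + 69 = 1960 + 69 = 2029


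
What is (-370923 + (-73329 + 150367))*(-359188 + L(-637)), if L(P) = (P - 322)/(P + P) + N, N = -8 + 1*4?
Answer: 19212087385195/182 ≈ 1.0556e+11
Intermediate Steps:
N = -4 (N = -8 + 4 = -4)
L(P) = -4 + (-322 + P)/(2*P) (L(P) = (P - 322)/(P + P) - 4 = (-322 + P)/((2*P)) - 4 = (-322 + P)*(1/(2*P)) - 4 = (-322 + P)/(2*P) - 4 = -4 + (-322 + P)/(2*P))
(-370923 + (-73329 + 150367))*(-359188 + L(-637)) = (-370923 + (-73329 + 150367))*(-359188 + (-7/2 - 161/(-637))) = (-370923 + 77038)*(-359188 + (-7/2 - 161*(-1/637))) = -293885*(-359188 + (-7/2 + 23/91)) = -293885*(-359188 - 591/182) = -293885*(-65372807/182) = 19212087385195/182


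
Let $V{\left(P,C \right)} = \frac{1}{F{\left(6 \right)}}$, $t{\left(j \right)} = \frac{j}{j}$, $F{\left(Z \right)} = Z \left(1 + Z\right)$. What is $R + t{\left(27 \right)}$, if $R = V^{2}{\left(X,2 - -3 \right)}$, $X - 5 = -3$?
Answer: $\frac{1765}{1764} \approx 1.0006$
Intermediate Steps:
$X = 2$ ($X = 5 - 3 = 2$)
$t{\left(j \right)} = 1$
$V{\left(P,C \right)} = \frac{1}{42}$ ($V{\left(P,C \right)} = \frac{1}{6 \left(1 + 6\right)} = \frac{1}{6 \cdot 7} = \frac{1}{42}$)
$R = \frac{1}{1764}$ ($R = \left(\frac{1}{42}\right)^{2} = \frac{1}{1764} \approx 0.00056689$)
$R + t{\left(27 \right)} = \frac{1}{1764} + 1 = \frac{1765}{1764}$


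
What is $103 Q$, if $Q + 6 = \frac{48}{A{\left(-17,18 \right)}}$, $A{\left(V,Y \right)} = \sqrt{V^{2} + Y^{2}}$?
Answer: $-618 + \frac{4944 \sqrt{613}}{613} \approx -418.31$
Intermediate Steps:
$Q = -6 + \frac{48 \sqrt{613}}{613}$ ($Q = -6 + \frac{48}{\sqrt{\left(-17\right)^{2} + 18^{2}}} = -6 + \frac{48}{\sqrt{289 + 324}} = -6 + \frac{48}{\sqrt{613}} = -6 + 48 \frac{\sqrt{613}}{613} = -6 + \frac{48 \sqrt{613}}{613} \approx -4.0613$)
$103 Q = 103 \left(-6 + \frac{48 \sqrt{613}}{613}\right) = -618 + \frac{4944 \sqrt{613}}{613}$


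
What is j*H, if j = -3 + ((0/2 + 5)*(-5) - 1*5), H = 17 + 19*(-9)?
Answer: 5082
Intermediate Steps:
H = -154 (H = 17 - 171 = -154)
j = -33 (j = -3 + ((0*(½) + 5)*(-5) - 5) = -3 + ((0 + 5)*(-5) - 5) = -3 + (5*(-5) - 5) = -3 + (-25 - 5) = -3 - 30 = -33)
j*H = -33*(-154) = 5082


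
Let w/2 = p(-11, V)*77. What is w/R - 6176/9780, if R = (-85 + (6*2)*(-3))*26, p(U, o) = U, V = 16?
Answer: -2957/31785 ≈ -0.093031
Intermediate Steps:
w = -1694 (w = 2*(-11*77) = 2*(-847) = -1694)
R = -3146 (R = (-85 + 12*(-3))*26 = (-85 - 36)*26 = -121*26 = -3146)
w/R - 6176/9780 = -1694/(-3146) - 6176/9780 = -1694*(-1/3146) - 6176*1/9780 = 7/13 - 1544/2445 = -2957/31785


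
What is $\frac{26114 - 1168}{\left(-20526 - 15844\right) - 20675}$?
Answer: $- \frac{24946}{57045} \approx -0.4373$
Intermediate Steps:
$\frac{26114 - 1168}{\left(-20526 - 15844\right) - 20675} = \frac{24946}{-36370 - 20675} = \frac{24946}{-57045} = 24946 \left(- \frac{1}{57045}\right) = - \frac{24946}{57045}$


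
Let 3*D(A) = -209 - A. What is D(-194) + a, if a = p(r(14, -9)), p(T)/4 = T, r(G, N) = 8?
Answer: 27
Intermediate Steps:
p(T) = 4*T
a = 32 (a = 4*8 = 32)
D(A) = -209/3 - A/3 (D(A) = (-209 - A)/3 = -209/3 - A/3)
D(-194) + a = (-209/3 - ⅓*(-194)) + 32 = (-209/3 + 194/3) + 32 = -5 + 32 = 27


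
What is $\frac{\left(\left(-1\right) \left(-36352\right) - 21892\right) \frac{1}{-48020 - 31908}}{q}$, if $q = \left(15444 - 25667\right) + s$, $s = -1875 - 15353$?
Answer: $\frac{3615}{548525882} \approx 6.5904 \cdot 10^{-6}$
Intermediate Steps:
$s = -17228$
$q = -27451$ ($q = \left(15444 - 25667\right) - 17228 = -10223 - 17228 = -27451$)
$\frac{\left(\left(-1\right) \left(-36352\right) - 21892\right) \frac{1}{-48020 - 31908}}{q} = \frac{\left(\left(-1\right) \left(-36352\right) - 21892\right) \frac{1}{-48020 - 31908}}{-27451} = \frac{36352 - 21892}{-79928} \left(- \frac{1}{27451}\right) = 14460 \left(- \frac{1}{79928}\right) \left(- \frac{1}{27451}\right) = \left(- \frac{3615}{19982}\right) \left(- \frac{1}{27451}\right) = \frac{3615}{548525882}$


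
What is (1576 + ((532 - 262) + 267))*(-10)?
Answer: -21130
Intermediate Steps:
(1576 + ((532 - 262) + 267))*(-10) = (1576 + (270 + 267))*(-10) = (1576 + 537)*(-10) = 2113*(-10) = -21130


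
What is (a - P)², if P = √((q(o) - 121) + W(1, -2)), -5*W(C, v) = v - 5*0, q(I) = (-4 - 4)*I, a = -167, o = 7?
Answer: (835 + I*√4415)²/25 ≈ 27712.0 + 4438.6*I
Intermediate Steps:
q(I) = -8*I
W(C, v) = -v/5 (W(C, v) = -(v - 5*0)/5 = -(v + 0)/5 = -v/5)
P = I*√4415/5 (P = √((-8*7 - 121) - ⅕*(-2)) = √((-56 - 121) + ⅖) = √(-177 + ⅖) = √(-883/5) = I*√4415/5 ≈ 13.289*I)
(a - P)² = (-167 - I*√4415/5)²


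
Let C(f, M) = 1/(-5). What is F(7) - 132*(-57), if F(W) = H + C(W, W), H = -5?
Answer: 37594/5 ≈ 7518.8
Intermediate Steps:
C(f, M) = -⅕
F(W) = -26/5 (F(W) = -5 - ⅕ = -26/5)
F(7) - 132*(-57) = -26/5 - 132*(-57) = -26/5 + 7524 = 37594/5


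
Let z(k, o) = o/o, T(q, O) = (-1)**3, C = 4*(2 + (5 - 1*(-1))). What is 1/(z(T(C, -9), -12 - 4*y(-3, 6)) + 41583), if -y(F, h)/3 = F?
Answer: 1/41584 ≈ 2.4048e-5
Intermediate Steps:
y(F, h) = -3*F
C = 32 (C = 4*(2 + (5 + 1)) = 4*(2 + 6) = 4*8 = 32)
T(q, O) = -1
z(k, o) = 1
1/(z(T(C, -9), -12 - 4*y(-3, 6)) + 41583) = 1/(1 + 41583) = 1/41584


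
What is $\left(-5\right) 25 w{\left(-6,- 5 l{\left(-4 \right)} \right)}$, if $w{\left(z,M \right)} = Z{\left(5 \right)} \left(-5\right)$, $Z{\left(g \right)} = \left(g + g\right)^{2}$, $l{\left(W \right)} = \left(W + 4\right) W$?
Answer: $62500$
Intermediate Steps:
$l{\left(W \right)} = W \left(4 + W\right)$ ($l{\left(W \right)} = \left(4 + W\right) W = W \left(4 + W\right)$)
$Z{\left(g \right)} = 4 g^{2}$ ($Z{\left(g \right)} = \left(2 g\right)^{2} = 4 g^{2}$)
$w{\left(z,M \right)} = -500$ ($w{\left(z,M \right)} = 4 \cdot 5^{2} \left(-5\right) = 4 \cdot 25 \left(-5\right) = 100 \left(-5\right) = -500$)
$\left(-5\right) 25 w{\left(-6,- 5 l{\left(-4 \right)} \right)} = \left(-5\right) 25 \left(-500\right) = \left(-125\right) \left(-500\right) = 62500$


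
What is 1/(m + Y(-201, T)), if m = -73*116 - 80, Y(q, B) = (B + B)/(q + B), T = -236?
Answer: -437/3735004 ≈ -0.00011700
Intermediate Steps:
Y(q, B) = 2*B/(B + q) (Y(q, B) = (2*B)/(B + q) = 2*B/(B + q))
m = -8548 (m = -8468 - 80 = -8548)
1/(m + Y(-201, T)) = 1/(-8548 + 2*(-236)/(-236 - 201)) = 1/(-8548 + 2*(-236)/(-437)) = 1/(-8548 + 2*(-236)*(-1/437)) = 1/(-8548 + 472/437) = 1/(-3735004/437) = -437/3735004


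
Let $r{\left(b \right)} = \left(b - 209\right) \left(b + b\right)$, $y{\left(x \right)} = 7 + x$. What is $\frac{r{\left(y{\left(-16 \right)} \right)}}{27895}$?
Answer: $\frac{3924}{27895} \approx 0.14067$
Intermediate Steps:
$r{\left(b \right)} = 2 b \left(-209 + b\right)$ ($r{\left(b \right)} = \left(-209 + b\right) 2 b = 2 b \left(-209 + b\right)$)
$\frac{r{\left(y{\left(-16 \right)} \right)}}{27895} = \frac{2 \left(7 - 16\right) \left(-209 + \left(7 - 16\right)\right)}{27895} = 2 \left(-9\right) \left(-209 - 9\right) \frac{1}{27895} = 2 \left(-9\right) \left(-218\right) \frac{1}{27895} = 3924 \cdot \frac{1}{27895} = \frac{3924}{27895}$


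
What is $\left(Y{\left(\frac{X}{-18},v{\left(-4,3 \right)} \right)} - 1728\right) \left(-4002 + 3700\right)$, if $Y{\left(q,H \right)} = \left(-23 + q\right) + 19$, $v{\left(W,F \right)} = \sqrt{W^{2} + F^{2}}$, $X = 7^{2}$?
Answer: $\frac{4714975}{9} \approx 5.2389 \cdot 10^{5}$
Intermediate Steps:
$X = 49$
$v{\left(W,F \right)} = \sqrt{F^{2} + W^{2}}$
$Y{\left(q,H \right)} = -4 + q$
$\left(Y{\left(\frac{X}{-18},v{\left(-4,3 \right)} \right)} - 1728\right) \left(-4002 + 3700\right) = \left(\left(-4 + \frac{49}{-18}\right) - 1728\right) \left(-4002 + 3700\right) = \left(\left(-4 + 49 \left(- \frac{1}{18}\right)\right) - 1728\right) \left(-302\right) = \left(\left(-4 - \frac{49}{18}\right) - 1728\right) \left(-302\right) = \left(- \frac{121}{18} - 1728\right) \left(-302\right) = \left(- \frac{31225}{18}\right) \left(-302\right) = \frac{4714975}{9}$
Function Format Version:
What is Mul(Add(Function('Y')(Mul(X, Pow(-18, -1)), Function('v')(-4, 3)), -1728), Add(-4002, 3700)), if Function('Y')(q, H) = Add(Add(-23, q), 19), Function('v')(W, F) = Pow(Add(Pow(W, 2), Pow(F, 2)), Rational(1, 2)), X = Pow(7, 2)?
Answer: Rational(4714975, 9) ≈ 5.2389e+5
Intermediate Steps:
X = 49
Function('v')(W, F) = Pow(Add(Pow(F, 2), Pow(W, 2)), Rational(1, 2))
Function('Y')(q, H) = Add(-4, q)
Mul(Add(Function('Y')(Mul(X, Pow(-18, -1)), Function('v')(-4, 3)), -1728), Add(-4002, 3700)) = Mul(Add(Add(-4, Mul(49, Pow(-18, -1))), -1728), Add(-4002, 3700)) = Mul(Add(Add(-4, Mul(49, Rational(-1, 18))), -1728), -302) = Mul(Add(Add(-4, Rational(-49, 18)), -1728), -302) = Mul(Add(Rational(-121, 18), -1728), -302) = Mul(Rational(-31225, 18), -302) = Rational(4714975, 9)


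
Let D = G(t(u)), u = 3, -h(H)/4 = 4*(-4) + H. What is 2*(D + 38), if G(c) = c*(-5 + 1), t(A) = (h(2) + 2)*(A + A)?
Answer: -2708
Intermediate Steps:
h(H) = 64 - 4*H (h(H) = -4*(4*(-4) + H) = -4*(-16 + H) = 64 - 4*H)
t(A) = 116*A (t(A) = ((64 - 4*2) + 2)*(A + A) = ((64 - 8) + 2)*(2*A) = (56 + 2)*(2*A) = 58*(2*A) = 116*A)
G(c) = -4*c (G(c) = c*(-4) = -4*c)
D = -1392 (D = -464*3 = -4*348 = -1392)
2*(D + 38) = 2*(-1392 + 38) = 2*(-1354) = -2708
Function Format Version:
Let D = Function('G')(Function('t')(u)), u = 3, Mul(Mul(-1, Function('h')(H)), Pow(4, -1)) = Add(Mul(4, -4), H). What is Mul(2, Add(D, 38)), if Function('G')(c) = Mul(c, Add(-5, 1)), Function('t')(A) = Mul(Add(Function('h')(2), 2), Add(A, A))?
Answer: -2708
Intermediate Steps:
Function('h')(H) = Add(64, Mul(-4, H)) (Function('h')(H) = Mul(-4, Add(Mul(4, -4), H)) = Mul(-4, Add(-16, H)) = Add(64, Mul(-4, H)))
Function('t')(A) = Mul(116, A) (Function('t')(A) = Mul(Add(Add(64, Mul(-4, 2)), 2), Add(A, A)) = Mul(Add(Add(64, -8), 2), Mul(2, A)) = Mul(Add(56, 2), Mul(2, A)) = Mul(58, Mul(2, A)) = Mul(116, A))
Function('G')(c) = Mul(-4, c) (Function('G')(c) = Mul(c, -4) = Mul(-4, c))
D = -1392 (D = Mul(-4, Mul(116, 3)) = Mul(-4, 348) = -1392)
Mul(2, Add(D, 38)) = Mul(2, Add(-1392, 38)) = Mul(2, -1354) = -2708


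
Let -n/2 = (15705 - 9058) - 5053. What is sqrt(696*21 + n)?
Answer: 2*sqrt(2857) ≈ 106.90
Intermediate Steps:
n = -3188 (n = -2*((15705 - 9058) - 5053) = -2*(6647 - 5053) = -2*1594 = -3188)
sqrt(696*21 + n) = sqrt(696*21 - 3188) = sqrt(14616 - 3188) = sqrt(11428) = 2*sqrt(2857)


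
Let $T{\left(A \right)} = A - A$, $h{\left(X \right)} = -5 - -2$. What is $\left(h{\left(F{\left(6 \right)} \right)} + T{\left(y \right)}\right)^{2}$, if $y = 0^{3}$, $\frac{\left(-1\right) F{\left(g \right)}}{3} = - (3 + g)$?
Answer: $9$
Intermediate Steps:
$F{\left(g \right)} = 9 + 3 g$ ($F{\left(g \right)} = - 3 \left(- (3 + g)\right) = - 3 \left(-3 - g\right) = 9 + 3 g$)
$y = 0$
$h{\left(X \right)} = -3$ ($h{\left(X \right)} = -5 + 2 = -3$)
$T{\left(A \right)} = 0$
$\left(h{\left(F{\left(6 \right)} \right)} + T{\left(y \right)}\right)^{2} = \left(-3 + 0\right)^{2} = \left(-3\right)^{2} = 9$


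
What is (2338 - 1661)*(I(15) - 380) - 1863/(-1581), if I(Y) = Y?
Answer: -130223714/527 ≈ -2.4710e+5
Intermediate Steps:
(2338 - 1661)*(I(15) - 380) - 1863/(-1581) = (2338 - 1661)*(15 - 380) - 1863/(-1581) = 677*(-365) - 1863*(-1/1581) = -247105 + 621/527 = -130223714/527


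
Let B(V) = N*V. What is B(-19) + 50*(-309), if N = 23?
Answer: -15887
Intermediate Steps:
B(V) = 23*V
B(-19) + 50*(-309) = 23*(-19) + 50*(-309) = -437 - 15450 = -15887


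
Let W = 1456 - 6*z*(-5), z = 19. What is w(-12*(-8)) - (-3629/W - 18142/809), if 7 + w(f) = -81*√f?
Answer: 28218315/1639034 - 324*√6 ≈ -776.42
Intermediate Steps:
w(f) = -7 - 81*√f
W = 2026 (W = 1456 - 6*19*(-5) = 1456 - 114*(-5) = 1456 + 570 = 2026)
w(-12*(-8)) - (-3629/W - 18142/809) = (-7 - 81*4*√6) - (-3629/2026 - 18142/809) = (-7 - 324*√6) - (-3629*1/2026 - 18142*1/809) = (-7 - 324*√6) - (-3629/2026 - 18142/809) = (-7 - 324*√6) - 1*(-39691553/1639034) = (-7 - 324*√6) + 39691553/1639034 = 28218315/1639034 - 324*√6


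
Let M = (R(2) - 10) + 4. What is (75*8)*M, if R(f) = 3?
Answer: -1800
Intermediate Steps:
M = -3 (M = (3 - 10) + 4 = -7 + 4 = -3)
(75*8)*M = (75*8)*(-3) = 600*(-3) = -1800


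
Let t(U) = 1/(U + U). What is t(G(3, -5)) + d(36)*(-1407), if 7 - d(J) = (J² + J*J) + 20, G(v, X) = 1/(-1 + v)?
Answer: 3665236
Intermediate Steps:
t(U) = 1/(2*U)
d(J) = -13 - 2*J² (d(J) = 7 - ((J² + J*J) + 20) = 7 - ((J² + J²) + 20) = 7 - (2*J² + 20) = 7 - (20 + 2*J²) = 7 + (-20 - 2*J²) = -13 - 2*J²)
t(G(3, -5)) + d(36)*(-1407) = 1/(2*(1/(-1 + 3))) + (-13 - 2*36²)*(-1407) = 1/(2*(1/2)) + (-13 - 2*1296)*(-1407) = 1/(2*(½)) + (-13 - 2592)*(-1407) = (½)*2 - 2605*(-1407) = 1 + 3665235 = 3665236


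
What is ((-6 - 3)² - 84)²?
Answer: 9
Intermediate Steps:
((-6 - 3)² - 84)² = ((-9)² - 84)² = (81 - 84)² = (-3)² = 9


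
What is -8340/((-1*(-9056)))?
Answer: -2085/2264 ≈ -0.92094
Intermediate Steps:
-8340/((-1*(-9056))) = -8340/9056 = -8340*1/9056 = -2085/2264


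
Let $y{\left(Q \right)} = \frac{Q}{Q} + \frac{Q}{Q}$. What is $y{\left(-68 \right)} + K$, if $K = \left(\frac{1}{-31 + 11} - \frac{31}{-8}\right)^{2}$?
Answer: $\frac{26609}{1600} \approx 16.631$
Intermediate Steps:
$y{\left(Q \right)} = 2$ ($y{\left(Q \right)} = 1 + 1 = 2$)
$K = \frac{23409}{1600}$ ($K = \left(\frac{1}{-20} - - \frac{31}{8}\right)^{2} = \left(- \frac{1}{20} + \frac{31}{8}\right)^{2} = \left(\frac{153}{40}\right)^{2} = \frac{23409}{1600} \approx 14.631$)
$y{\left(-68 \right)} + K = 2 + \frac{23409}{1600} = \frac{26609}{1600}$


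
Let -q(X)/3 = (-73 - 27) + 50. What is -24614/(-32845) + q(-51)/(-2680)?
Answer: 6103877/8802460 ≈ 0.69343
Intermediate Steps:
q(X) = 150 (q(X) = -3*((-73 - 27) + 50) = -3*(-100 + 50) = -3*(-50) = 150)
-24614/(-32845) + q(-51)/(-2680) = -24614/(-32845) + 150/(-2680) = -24614*(-1/32845) + 150*(-1/2680) = 24614/32845 - 15/268 = 6103877/8802460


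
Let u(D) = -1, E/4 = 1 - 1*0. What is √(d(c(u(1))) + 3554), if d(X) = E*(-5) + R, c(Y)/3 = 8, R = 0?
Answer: √3534 ≈ 59.447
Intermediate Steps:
E = 4 (E = 4*(1 - 1*0) = 4*(1 + 0) = 4*1 = 4)
c(Y) = 24 (c(Y) = 3*8 = 24)
d(X) = -20 (d(X) = 4*(-5) + 0 = -20 + 0 = -20)
√(d(c(u(1))) + 3554) = √(-20 + 3554) = √3534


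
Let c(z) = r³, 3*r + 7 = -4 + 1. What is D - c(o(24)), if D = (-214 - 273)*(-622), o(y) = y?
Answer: 8179678/27 ≈ 3.0295e+5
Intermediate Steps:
r = -10/3 (r = -7/3 + (-4 + 1)/3 = -7/3 + (⅓)*(-3) = -7/3 - 1 = -10/3 ≈ -3.3333)
D = 302914 (D = -487*(-622) = 302914)
c(z) = -1000/27 (c(z) = (-10/3)³ = -1000/27)
D - c(o(24)) = 302914 - 1*(-1000/27) = 302914 + 1000/27 = 8179678/27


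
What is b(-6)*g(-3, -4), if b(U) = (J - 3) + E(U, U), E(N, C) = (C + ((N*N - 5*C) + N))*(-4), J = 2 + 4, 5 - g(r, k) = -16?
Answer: -4473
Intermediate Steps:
g(r, k) = 21 (g(r, k) = 5 - 1*(-16) = 5 + 16 = 21)
J = 6
E(N, C) = -4*N - 4*N**2 + 16*C (E(N, C) = (C + ((N**2 - 5*C) + N))*(-4) = (C + (N + N**2 - 5*C))*(-4) = (N + N**2 - 4*C)*(-4) = -4*N - 4*N**2 + 16*C)
b(U) = 3 - 4*U**2 + 12*U (b(U) = (6 - 3) + (-4*U - 4*U**2 + 16*U) = 3 + (-4*U**2 + 12*U) = 3 - 4*U**2 + 12*U)
b(-6)*g(-3, -4) = (3 - 4*(-6)**2 + 12*(-6))*21 = (3 - 4*36 - 72)*21 = (3 - 144 - 72)*21 = -213*21 = -4473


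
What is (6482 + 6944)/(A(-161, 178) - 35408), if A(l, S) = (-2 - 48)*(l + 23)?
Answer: -6713/14254 ≈ -0.47096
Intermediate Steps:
A(l, S) = -1150 - 50*l (A(l, S) = -50*(23 + l) = -1150 - 50*l)
(6482 + 6944)/(A(-161, 178) - 35408) = (6482 + 6944)/((-1150 - 50*(-161)) - 35408) = 13426/((-1150 + 8050) - 35408) = 13426/(6900 - 35408) = 13426/(-28508) = 13426*(-1/28508) = -6713/14254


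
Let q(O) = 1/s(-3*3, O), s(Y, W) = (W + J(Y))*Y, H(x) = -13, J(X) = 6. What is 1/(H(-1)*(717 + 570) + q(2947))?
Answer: -26577/444659788 ≈ -5.9769e-5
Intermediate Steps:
s(Y, W) = Y*(6 + W) (s(Y, W) = (W + 6)*Y = (6 + W)*Y = Y*(6 + W))
q(O) = 1/(-54 - 9*O) (q(O) = 1/((-3*3)*(6 + O)) = 1/(-9*(6 + O)) = 1/(-54 - 9*O))
1/(H(-1)*(717 + 570) + q(2947)) = 1/(-13*(717 + 570) + 1/(9*(-6 - 1*2947))) = 1/(-13*1287 + 1/(9*(-6 - 2947))) = 1/(-16731 + (⅑)/(-2953)) = 1/(-16731 + (⅑)*(-1/2953)) = 1/(-16731 - 1/26577) = 1/(-444659788/26577) = -26577/444659788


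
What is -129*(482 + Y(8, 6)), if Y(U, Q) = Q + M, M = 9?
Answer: -64113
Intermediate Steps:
Y(U, Q) = 9 + Q (Y(U, Q) = Q + 9 = 9 + Q)
-129*(482 + Y(8, 6)) = -129*(482 + (9 + 6)) = -129*(482 + 15) = -129*497 = -1*64113 = -64113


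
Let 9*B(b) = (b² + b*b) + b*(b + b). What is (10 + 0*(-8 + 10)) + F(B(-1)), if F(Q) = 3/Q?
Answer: 67/4 ≈ 16.750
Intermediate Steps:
B(b) = 4*b²/9 (B(b) = ((b² + b*b) + b*(b + b))/9 = ((b² + b²) + b*(2*b))/9 = (2*b² + 2*b²)/9 = (4*b²)/9 = 4*b²/9)
(10 + 0*(-8 + 10)) + F(B(-1)) = (10 + 0*(-8 + 10)) + 3/(((4/9)*(-1)²)) = (10 + 0*2) + 3/(((4/9)*1)) = (10 + 0) + 3/(4/9) = 10 + 3*(9/4) = 10 + 27/4 = 67/4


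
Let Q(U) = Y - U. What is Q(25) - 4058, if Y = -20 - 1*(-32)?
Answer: -4071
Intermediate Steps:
Y = 12 (Y = -20 + 32 = 12)
Q(U) = 12 - U
Q(25) - 4058 = (12 - 1*25) - 4058 = (12 - 25) - 4058 = -13 - 4058 = -4071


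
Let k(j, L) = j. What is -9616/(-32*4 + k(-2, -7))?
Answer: 4808/65 ≈ 73.969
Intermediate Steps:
-9616/(-32*4 + k(-2, -7)) = -9616/(-32*4 - 2) = -9616/(-128 - 2) = -9616/(-130) = -9616*(-1/130) = 4808/65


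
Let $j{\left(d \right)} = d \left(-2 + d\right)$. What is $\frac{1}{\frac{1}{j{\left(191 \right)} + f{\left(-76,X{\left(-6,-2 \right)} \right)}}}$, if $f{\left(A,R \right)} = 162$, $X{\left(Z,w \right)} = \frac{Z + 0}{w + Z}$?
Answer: $36261$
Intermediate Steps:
$X{\left(Z,w \right)} = \frac{Z}{Z + w}$
$\frac{1}{\frac{1}{j{\left(191 \right)} + f{\left(-76,X{\left(-6,-2 \right)} \right)}}} = \frac{1}{\frac{1}{191 \left(-2 + 191\right) + 162}} = \frac{1}{\frac{1}{191 \cdot 189 + 162}} = \frac{1}{\frac{1}{36099 + 162}} = \frac{1}{\frac{1}{36261}} = 36261$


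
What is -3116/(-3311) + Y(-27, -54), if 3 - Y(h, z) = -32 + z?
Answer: 297795/3311 ≈ 89.941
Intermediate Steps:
Y(h, z) = 35 - z (Y(h, z) = 3 - (-32 + z) = 3 + (32 - z) = 35 - z)
-3116/(-3311) + Y(-27, -54) = -3116/(-3311) + (35 - 1*(-54)) = -3116*(-1/3311) + (35 + 54) = 3116/3311 + 89 = 297795/3311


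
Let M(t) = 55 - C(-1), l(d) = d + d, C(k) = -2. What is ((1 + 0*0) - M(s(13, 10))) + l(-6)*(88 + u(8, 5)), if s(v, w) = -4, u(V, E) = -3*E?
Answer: -932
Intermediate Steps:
l(d) = 2*d
M(t) = 57 (M(t) = 55 - 1*(-2) = 55 + 2 = 57)
((1 + 0*0) - M(s(13, 10))) + l(-6)*(88 + u(8, 5)) = ((1 + 0*0) - 1*57) + (2*(-6))*(88 - 3*5) = ((1 + 0) - 57) - 12*(88 - 15) = (1 - 57) - 12*73 = -56 - 876 = -932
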